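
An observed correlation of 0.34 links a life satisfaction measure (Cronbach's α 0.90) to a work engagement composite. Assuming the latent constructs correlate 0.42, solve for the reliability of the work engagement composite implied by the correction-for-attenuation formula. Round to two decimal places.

0.73

r_true = r_obs / √(r_xx · r_yy) ⇒ 0.42 = 0.34 / √(0.90 · r_yy).
√(0.90 · r_yy) = 0.34 / 0.42 = 0.8095; 0.90 · r_yy = 0.6553; r_yy = 0.6553 / 0.90 ≈ 0.73.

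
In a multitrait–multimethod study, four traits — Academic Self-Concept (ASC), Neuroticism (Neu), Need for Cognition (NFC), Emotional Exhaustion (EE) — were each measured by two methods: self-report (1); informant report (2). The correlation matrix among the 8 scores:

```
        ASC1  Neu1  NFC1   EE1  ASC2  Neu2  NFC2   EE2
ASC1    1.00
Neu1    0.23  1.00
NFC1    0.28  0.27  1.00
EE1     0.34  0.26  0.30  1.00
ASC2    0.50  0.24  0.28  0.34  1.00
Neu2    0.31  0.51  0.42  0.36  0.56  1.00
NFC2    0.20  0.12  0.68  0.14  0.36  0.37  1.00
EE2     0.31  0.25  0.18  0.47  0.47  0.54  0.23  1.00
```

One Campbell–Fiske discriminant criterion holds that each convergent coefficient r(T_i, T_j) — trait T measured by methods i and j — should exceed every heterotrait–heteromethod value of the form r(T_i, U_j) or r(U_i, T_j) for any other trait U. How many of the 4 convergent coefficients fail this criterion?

Checking each validity diagonal entry against its comparison values:
ASC (methods 1·2): 0.50 vs {0.31, 0.24, 0.20, 0.28, 0.31, 0.34} → pass.
Neu (methods 1·2): 0.51 vs {0.24, 0.31, 0.12, 0.42, 0.25, 0.36} → pass.
NFC (methods 1·2): 0.68 vs {0.28, 0.20, 0.42, 0.12, 0.18, 0.14} → pass.
EE (methods 1·2): 0.47 vs {0.34, 0.31, 0.36, 0.25, 0.14, 0.18} → pass.
0 of 4 fail.

0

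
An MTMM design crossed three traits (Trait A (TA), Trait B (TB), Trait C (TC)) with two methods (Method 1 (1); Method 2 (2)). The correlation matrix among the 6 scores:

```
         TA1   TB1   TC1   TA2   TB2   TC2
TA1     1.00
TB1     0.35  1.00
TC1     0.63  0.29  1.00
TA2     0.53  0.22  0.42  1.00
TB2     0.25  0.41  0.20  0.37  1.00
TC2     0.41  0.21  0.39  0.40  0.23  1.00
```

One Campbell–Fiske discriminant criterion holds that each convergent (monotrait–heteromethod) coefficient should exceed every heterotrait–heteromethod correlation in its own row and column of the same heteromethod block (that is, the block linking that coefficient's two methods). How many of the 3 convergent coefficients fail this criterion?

1

Each convergent coefficient versus the relevant comparison correlations:
TA (methods 1·2): 0.53 vs {0.25, 0.22, 0.41, 0.42} → pass.
TB (methods 1·2): 0.41 vs {0.22, 0.25, 0.21, 0.20} → pass.
TC (methods 1·2): 0.39 vs {0.42, 0.41, 0.20, 0.21} → fail.
1 of 3 fail.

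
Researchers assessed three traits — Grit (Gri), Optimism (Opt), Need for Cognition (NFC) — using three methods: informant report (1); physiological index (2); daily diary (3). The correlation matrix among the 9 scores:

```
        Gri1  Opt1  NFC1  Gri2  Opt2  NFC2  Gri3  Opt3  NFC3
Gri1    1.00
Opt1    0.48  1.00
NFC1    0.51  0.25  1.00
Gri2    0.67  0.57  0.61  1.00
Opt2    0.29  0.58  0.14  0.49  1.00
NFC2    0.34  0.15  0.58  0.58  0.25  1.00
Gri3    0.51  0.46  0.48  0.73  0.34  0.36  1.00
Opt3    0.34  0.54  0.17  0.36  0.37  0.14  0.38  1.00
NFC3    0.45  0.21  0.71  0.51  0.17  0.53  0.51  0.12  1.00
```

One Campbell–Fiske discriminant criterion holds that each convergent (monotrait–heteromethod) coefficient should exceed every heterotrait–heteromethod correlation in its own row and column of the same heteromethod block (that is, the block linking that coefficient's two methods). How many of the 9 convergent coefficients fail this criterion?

Each convergent coefficient versus the relevant comparison correlations:
Gri (methods 1·2): 0.67 vs {0.29, 0.57, 0.34, 0.61} → pass.
Gri (methods 1·3): 0.51 vs {0.34, 0.46, 0.45, 0.48} → pass.
Gri (methods 2·3): 0.73 vs {0.36, 0.34, 0.51, 0.36} → pass.
Opt (methods 1·2): 0.58 vs {0.57, 0.29, 0.15, 0.14} → pass.
Opt (methods 1·3): 0.54 vs {0.46, 0.34, 0.21, 0.17} → pass.
Opt (methods 2·3): 0.37 vs {0.34, 0.36, 0.17, 0.14} → pass.
NFC (methods 1·2): 0.58 vs {0.61, 0.34, 0.14, 0.15} → fail.
NFC (methods 1·3): 0.71 vs {0.48, 0.45, 0.17, 0.21} → pass.
NFC (methods 2·3): 0.53 vs {0.36, 0.51, 0.14, 0.17} → pass.
1 of 9 fail.

1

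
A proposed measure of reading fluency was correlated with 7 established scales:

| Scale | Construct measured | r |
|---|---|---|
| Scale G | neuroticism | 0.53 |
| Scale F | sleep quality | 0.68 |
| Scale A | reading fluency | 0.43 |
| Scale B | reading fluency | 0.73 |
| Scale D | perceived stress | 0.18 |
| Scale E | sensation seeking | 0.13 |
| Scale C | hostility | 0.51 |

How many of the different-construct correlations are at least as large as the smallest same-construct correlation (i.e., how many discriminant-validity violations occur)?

Convergent (same construct = reading fluency): Scale A, Scale B.
Smallest convergent = 0.43. Discriminant values: 0.53, 0.68, 0.18, 0.13, 0.51; count ≥ 0.43 → 3.

3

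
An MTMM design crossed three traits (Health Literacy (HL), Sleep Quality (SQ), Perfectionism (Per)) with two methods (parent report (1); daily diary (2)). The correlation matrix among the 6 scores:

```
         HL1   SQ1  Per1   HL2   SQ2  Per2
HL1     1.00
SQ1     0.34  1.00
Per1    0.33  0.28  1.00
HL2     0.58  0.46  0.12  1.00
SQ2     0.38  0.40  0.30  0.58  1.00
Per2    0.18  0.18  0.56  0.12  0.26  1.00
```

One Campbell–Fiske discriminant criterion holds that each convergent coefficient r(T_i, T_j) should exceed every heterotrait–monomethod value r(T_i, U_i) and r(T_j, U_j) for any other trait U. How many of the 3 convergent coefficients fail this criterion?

Convergent coefficients and their comparison sets:
HL (methods 1·2): 0.58 vs {0.34, 0.58, 0.33, 0.12} → fail.
SQ (methods 1·2): 0.40 vs {0.34, 0.58, 0.28, 0.26} → fail.
Per (methods 1·2): 0.56 vs {0.33, 0.12, 0.28, 0.26} → pass.
2 of 3 fail.

2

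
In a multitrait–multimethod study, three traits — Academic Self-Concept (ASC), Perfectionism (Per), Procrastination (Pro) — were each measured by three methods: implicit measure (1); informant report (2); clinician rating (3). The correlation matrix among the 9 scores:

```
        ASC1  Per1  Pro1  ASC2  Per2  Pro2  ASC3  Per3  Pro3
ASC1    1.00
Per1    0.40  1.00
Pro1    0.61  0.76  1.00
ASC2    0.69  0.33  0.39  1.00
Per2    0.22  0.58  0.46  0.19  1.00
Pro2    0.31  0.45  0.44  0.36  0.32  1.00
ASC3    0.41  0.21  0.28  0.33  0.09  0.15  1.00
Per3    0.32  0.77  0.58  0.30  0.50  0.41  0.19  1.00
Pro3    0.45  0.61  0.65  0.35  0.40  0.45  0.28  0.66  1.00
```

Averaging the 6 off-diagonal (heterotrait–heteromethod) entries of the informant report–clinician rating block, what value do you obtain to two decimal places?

HTHM values (method 2 × method 3): 0.30, 0.35, 0.09, 0.40, 0.15, 0.41; mean = 1.70/6 = 0.28.

0.28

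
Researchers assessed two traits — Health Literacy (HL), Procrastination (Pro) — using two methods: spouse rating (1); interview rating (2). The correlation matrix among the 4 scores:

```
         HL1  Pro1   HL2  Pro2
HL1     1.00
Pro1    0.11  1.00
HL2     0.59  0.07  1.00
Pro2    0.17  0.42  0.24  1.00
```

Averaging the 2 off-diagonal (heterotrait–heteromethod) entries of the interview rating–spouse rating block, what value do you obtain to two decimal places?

HTHM values (method 2 × method 1): 0.07, 0.17; mean = 0.24/2 = 0.12.

0.12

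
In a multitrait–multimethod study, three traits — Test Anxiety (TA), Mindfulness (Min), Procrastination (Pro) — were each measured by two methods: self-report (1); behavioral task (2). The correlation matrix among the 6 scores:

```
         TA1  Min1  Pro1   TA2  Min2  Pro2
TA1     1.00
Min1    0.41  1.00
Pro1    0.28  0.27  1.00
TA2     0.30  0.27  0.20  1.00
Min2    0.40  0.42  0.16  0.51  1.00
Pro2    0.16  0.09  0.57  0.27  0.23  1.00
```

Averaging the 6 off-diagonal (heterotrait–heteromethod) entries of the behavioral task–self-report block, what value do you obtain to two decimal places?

0.21

HTHM values (method 2 × method 1): 0.27, 0.20, 0.40, 0.16, 0.16, 0.09; mean = 1.28/6 = 0.21.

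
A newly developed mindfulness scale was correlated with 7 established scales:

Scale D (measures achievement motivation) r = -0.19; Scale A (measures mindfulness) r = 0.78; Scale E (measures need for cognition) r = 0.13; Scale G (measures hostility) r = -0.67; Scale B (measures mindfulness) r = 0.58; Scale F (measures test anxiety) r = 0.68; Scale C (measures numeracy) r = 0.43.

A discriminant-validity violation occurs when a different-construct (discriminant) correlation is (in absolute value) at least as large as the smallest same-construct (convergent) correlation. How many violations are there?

Convergent (same construct = mindfulness): Scale A, Scale B.
Smallest convergent = 0.58. Discriminant |r|: 0.19, 0.13, 0.67, 0.68, 0.43; count ≥ 0.58 → 2.

2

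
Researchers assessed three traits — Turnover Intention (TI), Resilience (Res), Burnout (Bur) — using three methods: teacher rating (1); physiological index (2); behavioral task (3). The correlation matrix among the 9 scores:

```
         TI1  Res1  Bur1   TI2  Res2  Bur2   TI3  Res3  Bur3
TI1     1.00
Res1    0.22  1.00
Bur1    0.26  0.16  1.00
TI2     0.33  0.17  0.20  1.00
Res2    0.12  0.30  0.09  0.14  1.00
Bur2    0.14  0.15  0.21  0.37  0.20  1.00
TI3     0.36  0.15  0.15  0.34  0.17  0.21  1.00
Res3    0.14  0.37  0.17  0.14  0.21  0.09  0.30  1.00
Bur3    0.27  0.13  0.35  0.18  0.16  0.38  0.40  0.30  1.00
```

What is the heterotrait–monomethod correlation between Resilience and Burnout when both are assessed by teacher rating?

0.16

Different traits, same method: r(Res1, Bur1) = 0.16.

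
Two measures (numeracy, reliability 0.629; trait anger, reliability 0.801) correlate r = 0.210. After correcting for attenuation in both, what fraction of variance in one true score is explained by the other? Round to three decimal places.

Disattenuated r = 0.210 / √(0.629 × 0.801) = 0.210 / 0.7098 = 0.2959.
Shared true-score variance = 0.2959² = 0.0876 ≈ 0.088.

0.088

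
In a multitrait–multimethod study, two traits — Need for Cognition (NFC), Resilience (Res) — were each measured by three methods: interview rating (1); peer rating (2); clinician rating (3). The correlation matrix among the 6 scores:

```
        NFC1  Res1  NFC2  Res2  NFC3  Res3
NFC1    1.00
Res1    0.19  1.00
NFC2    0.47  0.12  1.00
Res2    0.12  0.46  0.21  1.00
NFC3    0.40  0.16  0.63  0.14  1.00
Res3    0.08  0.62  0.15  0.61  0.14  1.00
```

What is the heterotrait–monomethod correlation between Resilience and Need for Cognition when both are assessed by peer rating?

0.21

Different traits, same method: r(Res2, NFC2) = 0.21.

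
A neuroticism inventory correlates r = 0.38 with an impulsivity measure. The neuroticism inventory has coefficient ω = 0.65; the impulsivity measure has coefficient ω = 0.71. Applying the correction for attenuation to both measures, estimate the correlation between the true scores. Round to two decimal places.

0.56

r_true = r_obs / √(r_xx · r_yy) = 0.38 / √(0.65 × 0.71) = 0.38 / √0.4615 = 0.38 / 0.6793 ≈ 0.56.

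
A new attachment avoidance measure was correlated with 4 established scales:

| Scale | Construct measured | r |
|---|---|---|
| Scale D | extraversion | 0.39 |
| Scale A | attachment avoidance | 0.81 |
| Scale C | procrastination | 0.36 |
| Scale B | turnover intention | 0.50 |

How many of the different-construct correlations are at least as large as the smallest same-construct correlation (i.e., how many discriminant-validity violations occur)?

0

Convergent (same construct = attachment avoidance): Scale A.
Smallest convergent = 0.81. Discriminant values: 0.39, 0.36, 0.50; count ≥ 0.81 → 0.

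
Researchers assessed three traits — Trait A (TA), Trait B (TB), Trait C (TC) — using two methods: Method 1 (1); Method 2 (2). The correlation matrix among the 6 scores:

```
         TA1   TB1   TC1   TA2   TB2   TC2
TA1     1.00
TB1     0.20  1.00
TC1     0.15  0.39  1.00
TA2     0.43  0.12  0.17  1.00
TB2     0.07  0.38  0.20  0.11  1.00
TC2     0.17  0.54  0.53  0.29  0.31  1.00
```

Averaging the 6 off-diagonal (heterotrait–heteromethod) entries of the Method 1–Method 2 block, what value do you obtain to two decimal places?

HTHM values (method 1 × method 2): 0.07, 0.17, 0.12, 0.54, 0.17, 0.20; mean = 1.27/6 = 0.21.

0.21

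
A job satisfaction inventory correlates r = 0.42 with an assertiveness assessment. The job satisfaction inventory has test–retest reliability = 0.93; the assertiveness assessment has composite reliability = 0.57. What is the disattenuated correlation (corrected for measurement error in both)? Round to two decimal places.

r_true = r_obs / √(r_xx · r_yy) = 0.42 / √(0.93 × 0.57) = 0.42 / √0.5301 = 0.42 / 0.7281 ≈ 0.58.

0.58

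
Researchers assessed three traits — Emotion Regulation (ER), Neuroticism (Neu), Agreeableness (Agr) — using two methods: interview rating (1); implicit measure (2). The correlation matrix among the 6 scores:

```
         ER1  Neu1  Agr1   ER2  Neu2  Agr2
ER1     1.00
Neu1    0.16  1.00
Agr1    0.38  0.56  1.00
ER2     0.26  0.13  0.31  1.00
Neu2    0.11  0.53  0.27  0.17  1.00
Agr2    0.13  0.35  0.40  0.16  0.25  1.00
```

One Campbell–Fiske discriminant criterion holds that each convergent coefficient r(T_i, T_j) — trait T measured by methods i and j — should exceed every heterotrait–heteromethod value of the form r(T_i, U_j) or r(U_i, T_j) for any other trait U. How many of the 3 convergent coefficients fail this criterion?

Each convergent coefficient versus the relevant comparison correlations:
ER (methods 1·2): 0.26 vs {0.11, 0.13, 0.13, 0.31} → fail.
Neu (methods 1·2): 0.53 vs {0.13, 0.11, 0.35, 0.27} → pass.
Agr (methods 1·2): 0.40 vs {0.31, 0.13, 0.27, 0.35} → pass.
1 of 3 fail.

1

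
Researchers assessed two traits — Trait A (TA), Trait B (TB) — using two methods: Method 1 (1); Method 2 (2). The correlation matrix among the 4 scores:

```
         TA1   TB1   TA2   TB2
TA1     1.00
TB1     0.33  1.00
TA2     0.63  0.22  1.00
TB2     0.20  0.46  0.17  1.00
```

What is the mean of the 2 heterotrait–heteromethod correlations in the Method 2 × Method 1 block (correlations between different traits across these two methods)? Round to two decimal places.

0.21

HTHM values (method 2 × method 1): 0.22, 0.20; mean = 0.42/2 = 0.21.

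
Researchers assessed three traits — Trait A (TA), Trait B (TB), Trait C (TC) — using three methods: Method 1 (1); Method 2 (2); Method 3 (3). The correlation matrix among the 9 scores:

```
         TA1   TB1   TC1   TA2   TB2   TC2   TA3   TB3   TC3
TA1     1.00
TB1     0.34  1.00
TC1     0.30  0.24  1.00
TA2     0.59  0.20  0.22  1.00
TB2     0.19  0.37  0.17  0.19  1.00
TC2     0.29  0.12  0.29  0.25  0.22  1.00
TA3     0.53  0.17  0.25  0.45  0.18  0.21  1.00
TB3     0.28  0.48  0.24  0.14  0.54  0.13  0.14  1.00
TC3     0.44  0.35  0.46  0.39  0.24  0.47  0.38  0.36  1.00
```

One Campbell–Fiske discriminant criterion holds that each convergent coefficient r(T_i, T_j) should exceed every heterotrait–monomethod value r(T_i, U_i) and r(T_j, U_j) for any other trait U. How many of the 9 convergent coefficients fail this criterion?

1

Each convergent coefficient versus the relevant comparison correlations:
TA (methods 1·2): 0.59 vs {0.34, 0.19, 0.30, 0.25} → pass.
TA (methods 1·3): 0.53 vs {0.34, 0.14, 0.30, 0.38} → pass.
TA (methods 2·3): 0.45 vs {0.19, 0.14, 0.25, 0.38} → pass.
TB (methods 1·2): 0.37 vs {0.34, 0.19, 0.24, 0.22} → pass.
TB (methods 1·3): 0.48 vs {0.34, 0.14, 0.24, 0.36} → pass.
TB (methods 2·3): 0.54 vs {0.19, 0.14, 0.22, 0.36} → pass.
TC (methods 1·2): 0.29 vs {0.30, 0.25, 0.24, 0.22} → fail.
TC (methods 1·3): 0.46 vs {0.30, 0.38, 0.24, 0.36} → pass.
TC (methods 2·3): 0.47 vs {0.25, 0.38, 0.22, 0.36} → pass.
1 of 9 fail.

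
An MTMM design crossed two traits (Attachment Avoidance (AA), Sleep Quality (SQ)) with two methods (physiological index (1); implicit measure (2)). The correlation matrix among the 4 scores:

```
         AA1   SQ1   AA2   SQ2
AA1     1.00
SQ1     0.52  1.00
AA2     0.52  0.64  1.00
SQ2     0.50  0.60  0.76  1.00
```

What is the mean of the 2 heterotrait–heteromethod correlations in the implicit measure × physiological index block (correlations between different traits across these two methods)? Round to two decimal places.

HTHM values (method 2 × method 1): 0.64, 0.50; mean = 1.14/2 = 0.57.

0.57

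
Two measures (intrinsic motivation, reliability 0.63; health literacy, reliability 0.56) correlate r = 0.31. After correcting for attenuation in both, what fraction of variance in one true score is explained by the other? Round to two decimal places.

0.27

Disattenuated r = 0.31 / √(0.63 × 0.56) = 0.31 / 0.5940 = 0.5219.
Shared true-score variance = 0.5219² = 0.2724 ≈ 0.27.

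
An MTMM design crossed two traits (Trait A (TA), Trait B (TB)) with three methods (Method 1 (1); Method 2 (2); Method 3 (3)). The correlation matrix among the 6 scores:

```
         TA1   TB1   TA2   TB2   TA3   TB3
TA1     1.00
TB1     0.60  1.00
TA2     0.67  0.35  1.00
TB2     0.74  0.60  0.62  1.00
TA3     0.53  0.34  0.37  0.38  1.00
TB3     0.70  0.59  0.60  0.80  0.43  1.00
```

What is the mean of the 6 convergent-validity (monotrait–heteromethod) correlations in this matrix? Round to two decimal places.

Convergent values: 0.67, 0.53, 0.37, 0.60, 0.59, 0.80; mean = 3.56/6 = 0.59.

0.59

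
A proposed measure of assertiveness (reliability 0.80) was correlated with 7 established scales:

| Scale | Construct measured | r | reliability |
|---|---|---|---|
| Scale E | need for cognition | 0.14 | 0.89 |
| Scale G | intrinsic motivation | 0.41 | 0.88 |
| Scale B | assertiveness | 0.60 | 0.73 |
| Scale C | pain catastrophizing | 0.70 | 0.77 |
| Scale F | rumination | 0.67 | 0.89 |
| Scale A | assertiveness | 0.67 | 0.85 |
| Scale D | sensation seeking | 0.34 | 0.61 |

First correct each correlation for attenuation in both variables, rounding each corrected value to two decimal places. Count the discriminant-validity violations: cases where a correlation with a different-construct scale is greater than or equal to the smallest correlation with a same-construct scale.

Disattenuated r (r / √(r_scale · r_new)):
  Scale E (disc): 0.14 / √(0.89·0.80) = 0.17
  Scale G (disc): 0.41 / √(0.88·0.80) = 0.49
  Scale B (conv): 0.60 / √(0.73·0.80) = 0.79
  Scale C (disc): 0.70 / √(0.77·0.80) = 0.89
  Scale F (disc): 0.67 / √(0.89·0.80) = 0.79
  Scale A (conv): 0.67 / √(0.85·0.80) = 0.81
  Scale D (disc): 0.34 / √(0.61·0.80) = 0.49
Smallest convergent = 0.79. Discriminant values: 0.17, 0.49, 0.89, 0.79, 0.49; count ≥ 0.79 → 2.

2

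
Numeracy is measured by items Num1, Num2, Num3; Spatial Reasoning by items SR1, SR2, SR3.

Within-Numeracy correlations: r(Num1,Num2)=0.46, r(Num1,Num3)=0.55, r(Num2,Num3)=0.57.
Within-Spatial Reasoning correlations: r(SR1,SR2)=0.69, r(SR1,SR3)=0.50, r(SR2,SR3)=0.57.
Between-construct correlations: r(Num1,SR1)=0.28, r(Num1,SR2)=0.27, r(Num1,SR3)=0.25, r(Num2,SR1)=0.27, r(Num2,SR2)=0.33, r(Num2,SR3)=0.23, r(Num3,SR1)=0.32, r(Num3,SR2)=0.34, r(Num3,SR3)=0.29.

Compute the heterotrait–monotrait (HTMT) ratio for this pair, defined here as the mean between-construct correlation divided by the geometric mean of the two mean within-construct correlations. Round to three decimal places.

0.516

Mean heterotrait r = 2.58/9 = 0.2867.
Mean within-Num = 1.58/3 = 0.5267; mean within-SR = 1.76/3 = 0.5867.
Geometric mean = √(0.5267 × 0.5867) = 0.5559.
HTMT = 0.2867 / 0.5559 = 0.516.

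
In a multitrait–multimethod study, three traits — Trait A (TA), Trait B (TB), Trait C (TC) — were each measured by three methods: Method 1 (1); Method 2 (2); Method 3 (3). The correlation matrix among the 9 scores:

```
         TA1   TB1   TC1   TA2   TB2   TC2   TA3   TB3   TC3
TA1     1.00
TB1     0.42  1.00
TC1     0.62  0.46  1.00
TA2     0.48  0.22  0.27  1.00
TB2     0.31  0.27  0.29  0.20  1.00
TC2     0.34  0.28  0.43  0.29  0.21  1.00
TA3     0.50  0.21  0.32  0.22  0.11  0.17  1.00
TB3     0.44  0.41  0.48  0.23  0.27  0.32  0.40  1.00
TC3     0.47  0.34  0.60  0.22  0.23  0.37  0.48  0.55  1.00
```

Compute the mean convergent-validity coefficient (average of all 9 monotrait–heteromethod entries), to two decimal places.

Convergent values: 0.48, 0.50, 0.22, 0.27, 0.41, 0.27, 0.43, 0.60, 0.37; mean = 3.55/9 = 0.39.

0.39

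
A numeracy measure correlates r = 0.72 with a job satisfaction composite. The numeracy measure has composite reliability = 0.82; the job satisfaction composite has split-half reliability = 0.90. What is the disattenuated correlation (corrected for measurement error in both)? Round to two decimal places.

r_true = r_obs / √(r_xx · r_yy) = 0.72 / √(0.82 × 0.90) = 0.72 / √0.7380 = 0.72 / 0.8591 ≈ 0.84.

0.84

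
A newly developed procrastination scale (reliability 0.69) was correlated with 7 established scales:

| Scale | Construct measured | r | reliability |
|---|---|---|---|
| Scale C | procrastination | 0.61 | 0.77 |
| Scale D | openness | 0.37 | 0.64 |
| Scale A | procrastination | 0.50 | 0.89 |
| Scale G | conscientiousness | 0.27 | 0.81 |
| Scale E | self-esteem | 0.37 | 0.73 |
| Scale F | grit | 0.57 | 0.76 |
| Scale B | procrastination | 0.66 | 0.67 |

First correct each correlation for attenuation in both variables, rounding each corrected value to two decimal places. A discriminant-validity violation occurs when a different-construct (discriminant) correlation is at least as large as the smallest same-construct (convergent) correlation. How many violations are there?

1

Disattenuated r (r / √(r_scale · r_new)):
  Scale C (conv): 0.61 / √(0.77·0.69) = 0.84
  Scale D (disc): 0.37 / √(0.64·0.69) = 0.56
  Scale A (conv): 0.50 / √(0.89·0.69) = 0.64
  Scale G (disc): 0.27 / √(0.81·0.69) = 0.36
  Scale E (disc): 0.37 / √(0.73·0.69) = 0.52
  Scale F (disc): 0.57 / √(0.76·0.69) = 0.79
  Scale B (conv): 0.66 / √(0.67·0.69) = 0.97
Smallest convergent = 0.64. Discriminant values: 0.56, 0.36, 0.52, 0.79; count ≥ 0.64 → 1.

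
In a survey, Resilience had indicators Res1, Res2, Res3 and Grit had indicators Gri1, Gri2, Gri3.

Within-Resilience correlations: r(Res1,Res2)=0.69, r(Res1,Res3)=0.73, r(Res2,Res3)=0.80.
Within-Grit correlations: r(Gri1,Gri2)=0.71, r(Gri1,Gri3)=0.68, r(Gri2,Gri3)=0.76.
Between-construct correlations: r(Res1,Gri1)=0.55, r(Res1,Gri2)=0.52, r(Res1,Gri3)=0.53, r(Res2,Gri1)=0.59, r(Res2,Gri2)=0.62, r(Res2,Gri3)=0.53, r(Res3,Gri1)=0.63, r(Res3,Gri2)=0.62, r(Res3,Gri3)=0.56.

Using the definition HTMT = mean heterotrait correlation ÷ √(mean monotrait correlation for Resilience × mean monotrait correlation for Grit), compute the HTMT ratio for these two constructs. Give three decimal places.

Between-construct mean = 5.15/9 = 0.5722.
Mean within-Res = 2.22/3 = 0.7400; mean within-Gri = 2.15/3 = 0.7167.
Geometric mean = √(0.7400 × 0.7167) = 0.7283.
HTMT = 0.5722 / 0.7283 = 0.786.

0.786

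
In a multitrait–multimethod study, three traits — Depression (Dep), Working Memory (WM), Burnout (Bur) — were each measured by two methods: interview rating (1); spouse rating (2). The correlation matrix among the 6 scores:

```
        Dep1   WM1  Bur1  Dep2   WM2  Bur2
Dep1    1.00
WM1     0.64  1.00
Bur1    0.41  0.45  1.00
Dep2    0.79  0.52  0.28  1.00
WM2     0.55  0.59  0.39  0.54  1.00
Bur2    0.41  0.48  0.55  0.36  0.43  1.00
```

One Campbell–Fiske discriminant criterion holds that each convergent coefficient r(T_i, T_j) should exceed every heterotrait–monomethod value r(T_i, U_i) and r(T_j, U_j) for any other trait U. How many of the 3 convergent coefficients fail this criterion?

Checking each validity diagonal entry against its comparison values:
Dep (methods 1·2): 0.79 vs {0.64, 0.54, 0.41, 0.36} → pass.
WM (methods 1·2): 0.59 vs {0.64, 0.54, 0.45, 0.43} → fail.
Bur (methods 1·2): 0.55 vs {0.41, 0.36, 0.45, 0.43} → pass.
1 of 3 fail.

1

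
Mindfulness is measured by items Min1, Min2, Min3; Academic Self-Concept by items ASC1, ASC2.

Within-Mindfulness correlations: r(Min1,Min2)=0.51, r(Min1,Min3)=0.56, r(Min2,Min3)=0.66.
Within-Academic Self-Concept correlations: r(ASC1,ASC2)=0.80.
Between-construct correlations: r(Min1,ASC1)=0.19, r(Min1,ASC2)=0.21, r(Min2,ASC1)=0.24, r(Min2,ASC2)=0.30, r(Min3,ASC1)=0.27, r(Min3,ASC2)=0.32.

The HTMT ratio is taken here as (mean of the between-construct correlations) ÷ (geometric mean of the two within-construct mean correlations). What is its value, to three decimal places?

0.375

Mean between = 1.53/6 = 0.2550.
Mean within-Min = 1.73/3 = 0.5767; mean within-ASC = 0.80/1 = 0.8000.
Geometric mean = √(0.5767 × 0.8000) = 0.6792.
HTMT = 0.2550 / 0.6792 = 0.375.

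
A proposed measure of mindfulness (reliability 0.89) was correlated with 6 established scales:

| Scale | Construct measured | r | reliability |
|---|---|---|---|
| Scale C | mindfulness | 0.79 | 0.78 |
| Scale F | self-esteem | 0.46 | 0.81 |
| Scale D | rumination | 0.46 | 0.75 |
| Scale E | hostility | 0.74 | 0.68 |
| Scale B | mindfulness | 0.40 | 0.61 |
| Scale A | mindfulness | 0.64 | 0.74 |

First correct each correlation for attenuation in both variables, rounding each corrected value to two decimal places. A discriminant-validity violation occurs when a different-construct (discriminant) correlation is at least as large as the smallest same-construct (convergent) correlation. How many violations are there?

3

Disattenuated r (r / √(r_scale · r_new)):
  Scale C (conv): 0.79 / √(0.78·0.89) = 0.95
  Scale F (disc): 0.46 / √(0.81·0.89) = 0.54
  Scale D (disc): 0.46 / √(0.75·0.89) = 0.56
  Scale E (disc): 0.74 / √(0.68·0.89) = 0.95
  Scale B (conv): 0.40 / √(0.61·0.89) = 0.54
  Scale A (conv): 0.64 / √(0.74·0.89) = 0.79
Smallest convergent = 0.54. Discriminant values: 0.54, 0.56, 0.95; count ≥ 0.54 → 3.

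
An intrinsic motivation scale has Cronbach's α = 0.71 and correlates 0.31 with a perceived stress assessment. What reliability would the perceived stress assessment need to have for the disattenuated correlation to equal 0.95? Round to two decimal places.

0.15

r_true = r_obs / √(r_xx · r_yy) ⇒ 0.95 = 0.31 / √(0.71 · r_yy).
√(0.71 · r_yy) = 0.31 / 0.95 = 0.3263; 0.71 · r_yy = 0.1065; r_yy = 0.1065 / 0.71 ≈ 0.15.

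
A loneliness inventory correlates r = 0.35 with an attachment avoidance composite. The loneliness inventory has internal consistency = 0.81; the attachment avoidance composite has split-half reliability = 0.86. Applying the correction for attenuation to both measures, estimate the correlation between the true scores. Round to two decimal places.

0.42

r_true = r_obs / √(r_xx · r_yy) = 0.35 / √(0.81 × 0.86) = 0.35 / √0.6966 = 0.35 / 0.8346 ≈ 0.42.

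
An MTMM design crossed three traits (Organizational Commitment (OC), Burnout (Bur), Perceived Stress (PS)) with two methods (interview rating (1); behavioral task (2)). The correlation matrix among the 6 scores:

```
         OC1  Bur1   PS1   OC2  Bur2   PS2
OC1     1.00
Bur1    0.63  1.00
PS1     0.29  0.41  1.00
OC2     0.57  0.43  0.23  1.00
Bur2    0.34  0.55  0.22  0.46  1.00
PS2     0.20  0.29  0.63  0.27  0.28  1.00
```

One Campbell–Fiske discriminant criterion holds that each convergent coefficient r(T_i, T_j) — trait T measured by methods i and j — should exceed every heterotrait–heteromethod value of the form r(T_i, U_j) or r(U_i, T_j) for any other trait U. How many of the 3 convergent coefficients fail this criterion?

Convergent coefficients and their comparison sets:
OC (methods 1·2): 0.57 vs {0.34, 0.43, 0.20, 0.23} → pass.
Bur (methods 1·2): 0.55 vs {0.43, 0.34, 0.29, 0.22} → pass.
PS (methods 1·2): 0.63 vs {0.23, 0.20, 0.22, 0.29} → pass.
0 of 3 fail.

0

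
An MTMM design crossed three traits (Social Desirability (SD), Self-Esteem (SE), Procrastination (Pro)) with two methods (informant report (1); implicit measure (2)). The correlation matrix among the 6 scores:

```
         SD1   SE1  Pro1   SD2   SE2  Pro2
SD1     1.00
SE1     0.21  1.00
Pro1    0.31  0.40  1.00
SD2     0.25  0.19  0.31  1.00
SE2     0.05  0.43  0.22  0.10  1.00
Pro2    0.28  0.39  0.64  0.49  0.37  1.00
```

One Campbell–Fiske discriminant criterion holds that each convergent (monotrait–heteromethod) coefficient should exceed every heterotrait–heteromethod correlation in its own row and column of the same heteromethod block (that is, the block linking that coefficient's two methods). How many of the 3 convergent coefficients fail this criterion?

Each convergent coefficient versus the relevant comparison correlations:
SD (methods 1·2): 0.25 vs {0.05, 0.19, 0.28, 0.31} → fail.
SE (methods 1·2): 0.43 vs {0.19, 0.05, 0.39, 0.22} → pass.
Pro (methods 1·2): 0.64 vs {0.31, 0.28, 0.22, 0.39} → pass.
1 of 3 fail.

1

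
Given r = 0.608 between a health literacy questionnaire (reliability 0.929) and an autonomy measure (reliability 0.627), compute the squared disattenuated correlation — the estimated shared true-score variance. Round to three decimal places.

0.635

Disattenuated r = 0.608 / √(0.929 × 0.627) = 0.608 / 0.7632 = 0.7966.
Shared true-score variance = 0.7966² = 0.6346 ≈ 0.635.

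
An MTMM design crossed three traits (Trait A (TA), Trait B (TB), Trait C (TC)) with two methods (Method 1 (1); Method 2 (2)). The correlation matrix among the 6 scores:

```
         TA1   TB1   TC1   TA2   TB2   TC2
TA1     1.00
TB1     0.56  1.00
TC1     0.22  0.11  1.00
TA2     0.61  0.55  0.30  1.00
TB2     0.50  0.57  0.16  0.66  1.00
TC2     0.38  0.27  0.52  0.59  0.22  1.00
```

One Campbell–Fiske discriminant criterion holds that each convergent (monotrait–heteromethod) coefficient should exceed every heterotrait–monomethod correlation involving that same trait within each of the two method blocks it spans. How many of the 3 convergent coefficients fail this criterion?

Checking each validity diagonal entry against its comparison values:
TA (methods 1·2): 0.61 vs {0.56, 0.66, 0.22, 0.59} → fail.
TB (methods 1·2): 0.57 vs {0.56, 0.66, 0.11, 0.22} → fail.
TC (methods 1·2): 0.52 vs {0.22, 0.59, 0.11, 0.22} → fail.
3 of 3 fail.

3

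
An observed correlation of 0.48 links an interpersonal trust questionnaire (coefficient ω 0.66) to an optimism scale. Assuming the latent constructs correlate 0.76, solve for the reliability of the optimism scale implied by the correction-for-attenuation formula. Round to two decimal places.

0.60

r_true = r_obs / √(r_xx · r_yy) ⇒ 0.76 = 0.48 / √(0.66 · r_yy).
√(0.66 · r_yy) = 0.48 / 0.76 = 0.6316; 0.66 · r_yy = 0.3989; r_yy = 0.3989 / 0.66 ≈ 0.60.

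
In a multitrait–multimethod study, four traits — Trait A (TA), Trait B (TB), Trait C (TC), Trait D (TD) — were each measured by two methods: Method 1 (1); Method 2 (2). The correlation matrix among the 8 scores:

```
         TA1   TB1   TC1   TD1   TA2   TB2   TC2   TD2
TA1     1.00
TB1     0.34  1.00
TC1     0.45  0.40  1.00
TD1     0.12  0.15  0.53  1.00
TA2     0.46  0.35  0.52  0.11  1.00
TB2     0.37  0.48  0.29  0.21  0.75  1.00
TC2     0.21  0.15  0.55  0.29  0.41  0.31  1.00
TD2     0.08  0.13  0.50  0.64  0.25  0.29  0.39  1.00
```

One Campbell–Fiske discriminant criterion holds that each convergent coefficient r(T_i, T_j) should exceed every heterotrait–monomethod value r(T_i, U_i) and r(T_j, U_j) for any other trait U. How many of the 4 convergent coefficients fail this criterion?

Each convergent coefficient versus the relevant comparison correlations:
TA (methods 1·2): 0.46 vs {0.34, 0.75, 0.45, 0.41, 0.12, 0.25} → fail.
TB (methods 1·2): 0.48 vs {0.34, 0.75, 0.40, 0.31, 0.15, 0.29} → fail.
TC (methods 1·2): 0.55 vs {0.45, 0.41, 0.40, 0.31, 0.53, 0.39} → pass.
TD (methods 1·2): 0.64 vs {0.12, 0.25, 0.15, 0.29, 0.53, 0.39} → pass.
2 of 4 fail.

2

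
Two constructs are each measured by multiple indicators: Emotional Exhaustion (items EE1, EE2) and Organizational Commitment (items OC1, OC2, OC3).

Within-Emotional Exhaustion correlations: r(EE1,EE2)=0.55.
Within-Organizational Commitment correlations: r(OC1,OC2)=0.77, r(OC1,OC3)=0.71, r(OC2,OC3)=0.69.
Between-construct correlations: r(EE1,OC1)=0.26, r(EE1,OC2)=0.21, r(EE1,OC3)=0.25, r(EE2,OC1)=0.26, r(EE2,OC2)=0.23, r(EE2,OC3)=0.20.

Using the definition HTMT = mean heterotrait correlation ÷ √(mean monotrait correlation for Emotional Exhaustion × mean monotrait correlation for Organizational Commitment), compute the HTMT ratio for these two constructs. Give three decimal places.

Between-construct mean = 1.41/6 = 0.2350.
Mean within-EE = 0.55/1 = 0.5500; mean within-OC = 2.17/3 = 0.7233.
Geometric mean = √(0.5500 × 0.7233) = 0.6307.
HTMT = 0.2350 / 0.6307 = 0.373.

0.373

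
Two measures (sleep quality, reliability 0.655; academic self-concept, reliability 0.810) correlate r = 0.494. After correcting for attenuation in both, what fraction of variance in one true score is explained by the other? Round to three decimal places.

0.460

Disattenuated r = 0.494 / √(0.655 × 0.810) = 0.494 / 0.7284 = 0.6782.
Shared true-score variance = 0.6782² = 0.4600 ≈ 0.460.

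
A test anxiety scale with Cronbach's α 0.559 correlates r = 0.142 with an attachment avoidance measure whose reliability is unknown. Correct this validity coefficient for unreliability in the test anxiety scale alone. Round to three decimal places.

0.190

Single correction: r_c = r_obs / √r_xx = 0.142 / √0.559 = 0.142 / 0.7477 ≈ 0.190.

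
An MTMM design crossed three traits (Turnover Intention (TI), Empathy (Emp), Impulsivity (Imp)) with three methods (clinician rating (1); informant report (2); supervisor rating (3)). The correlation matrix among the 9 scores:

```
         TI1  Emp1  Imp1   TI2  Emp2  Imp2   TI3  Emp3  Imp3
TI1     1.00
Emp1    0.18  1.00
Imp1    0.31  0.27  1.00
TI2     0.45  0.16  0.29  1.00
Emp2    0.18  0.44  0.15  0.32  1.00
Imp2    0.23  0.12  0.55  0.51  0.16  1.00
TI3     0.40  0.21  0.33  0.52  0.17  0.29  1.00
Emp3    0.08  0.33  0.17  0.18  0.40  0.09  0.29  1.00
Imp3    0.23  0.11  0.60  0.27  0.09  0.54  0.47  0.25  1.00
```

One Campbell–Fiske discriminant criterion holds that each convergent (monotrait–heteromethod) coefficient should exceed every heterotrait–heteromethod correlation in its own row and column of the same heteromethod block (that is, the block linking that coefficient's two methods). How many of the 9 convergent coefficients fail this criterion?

Convergent coefficients and their comparison sets:
TI (methods 1·2): 0.45 vs {0.18, 0.16, 0.23, 0.29} → pass.
TI (methods 1·3): 0.40 vs {0.08, 0.21, 0.23, 0.33} → pass.
TI (methods 2·3): 0.52 vs {0.18, 0.17, 0.27, 0.29} → pass.
Emp (methods 1·2): 0.44 vs {0.16, 0.18, 0.12, 0.15} → pass.
Emp (methods 1·3): 0.33 vs {0.21, 0.08, 0.11, 0.17} → pass.
Emp (methods 2·3): 0.40 vs {0.17, 0.18, 0.09, 0.09} → pass.
Imp (methods 1·2): 0.55 vs {0.29, 0.23, 0.15, 0.12} → pass.
Imp (methods 1·3): 0.60 vs {0.33, 0.23, 0.17, 0.11} → pass.
Imp (methods 2·3): 0.54 vs {0.29, 0.27, 0.09, 0.09} → pass.
0 of 9 fail.

0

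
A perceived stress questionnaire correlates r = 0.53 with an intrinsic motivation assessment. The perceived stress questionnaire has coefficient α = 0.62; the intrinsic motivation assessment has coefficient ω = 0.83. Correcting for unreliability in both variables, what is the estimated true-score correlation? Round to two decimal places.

r_true = r_obs / √(r_xx · r_yy) = 0.53 / √(0.62 × 0.83) = 0.53 / √0.5146 = 0.53 / 0.7174 ≈ 0.74.

0.74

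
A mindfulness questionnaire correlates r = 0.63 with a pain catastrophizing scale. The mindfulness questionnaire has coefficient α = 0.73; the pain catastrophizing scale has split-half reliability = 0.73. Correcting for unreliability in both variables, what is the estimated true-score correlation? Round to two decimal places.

0.86

r_true = r_obs / √(r_xx · r_yy) = 0.63 / √(0.73 × 0.73) = 0.63 / √0.5329 = 0.63 / 0.7300 ≈ 0.86.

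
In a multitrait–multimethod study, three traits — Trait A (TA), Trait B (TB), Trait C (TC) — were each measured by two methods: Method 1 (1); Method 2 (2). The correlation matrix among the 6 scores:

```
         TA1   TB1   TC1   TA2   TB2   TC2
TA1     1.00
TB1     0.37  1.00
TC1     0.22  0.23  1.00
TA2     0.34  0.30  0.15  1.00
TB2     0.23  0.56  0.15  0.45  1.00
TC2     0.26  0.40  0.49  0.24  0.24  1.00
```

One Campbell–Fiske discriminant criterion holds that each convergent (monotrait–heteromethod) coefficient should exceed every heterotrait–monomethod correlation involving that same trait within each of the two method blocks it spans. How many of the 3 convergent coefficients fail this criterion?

Checking each validity diagonal entry against its comparison values:
TA (methods 1·2): 0.34 vs {0.37, 0.45, 0.22, 0.24} → fail.
TB (methods 1·2): 0.56 vs {0.37, 0.45, 0.23, 0.24} → pass.
TC (methods 1·2): 0.49 vs {0.22, 0.24, 0.23, 0.24} → pass.
1 of 3 fail.

1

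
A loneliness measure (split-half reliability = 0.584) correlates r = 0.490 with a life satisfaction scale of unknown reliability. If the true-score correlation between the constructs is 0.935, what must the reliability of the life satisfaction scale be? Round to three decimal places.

r_true = r_obs / √(r_xx · r_yy) ⇒ 0.935 = 0.490 / √(0.584 · r_yy).
√(0.584 · r_yy) = 0.490 / 0.935 = 0.5241; 0.584 · r_yy = 0.2747; r_yy = 0.2747 / 0.584 ≈ 0.470.

0.470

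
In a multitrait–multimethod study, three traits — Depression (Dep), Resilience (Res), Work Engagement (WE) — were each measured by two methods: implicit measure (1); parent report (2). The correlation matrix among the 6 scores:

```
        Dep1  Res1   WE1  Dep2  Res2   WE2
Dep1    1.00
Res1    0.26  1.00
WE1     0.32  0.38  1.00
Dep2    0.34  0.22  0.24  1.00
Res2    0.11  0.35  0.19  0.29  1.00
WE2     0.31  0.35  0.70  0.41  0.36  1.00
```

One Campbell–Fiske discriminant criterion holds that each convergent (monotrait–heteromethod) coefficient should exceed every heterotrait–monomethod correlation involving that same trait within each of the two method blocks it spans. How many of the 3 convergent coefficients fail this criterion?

Convergent coefficients and their comparison sets:
Dep (methods 1·2): 0.34 vs {0.26, 0.29, 0.32, 0.41} → fail.
Res (methods 1·2): 0.35 vs {0.26, 0.29, 0.38, 0.36} → fail.
WE (methods 1·2): 0.70 vs {0.32, 0.41, 0.38, 0.36} → pass.
2 of 3 fail.

2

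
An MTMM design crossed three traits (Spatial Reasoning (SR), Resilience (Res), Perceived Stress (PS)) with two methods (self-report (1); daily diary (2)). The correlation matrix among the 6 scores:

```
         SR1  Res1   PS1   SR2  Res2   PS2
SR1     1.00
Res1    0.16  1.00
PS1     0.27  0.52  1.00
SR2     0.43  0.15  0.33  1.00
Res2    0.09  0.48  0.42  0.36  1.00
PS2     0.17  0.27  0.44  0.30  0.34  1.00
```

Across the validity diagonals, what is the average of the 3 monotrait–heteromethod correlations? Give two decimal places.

0.45

Convergent values: 0.43, 0.48, 0.44; mean = 1.35/3 = 0.45.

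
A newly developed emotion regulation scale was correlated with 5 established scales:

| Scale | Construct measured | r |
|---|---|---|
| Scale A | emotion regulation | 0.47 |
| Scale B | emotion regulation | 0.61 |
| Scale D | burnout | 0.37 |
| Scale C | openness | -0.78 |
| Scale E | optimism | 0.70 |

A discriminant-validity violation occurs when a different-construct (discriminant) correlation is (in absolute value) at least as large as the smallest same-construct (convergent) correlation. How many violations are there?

2

Convergent (same construct = emotion regulation): Scale A, Scale B.
Smallest convergent = 0.47. Discriminant |r|: 0.37, 0.78, 0.70; count ≥ 0.47 → 2.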